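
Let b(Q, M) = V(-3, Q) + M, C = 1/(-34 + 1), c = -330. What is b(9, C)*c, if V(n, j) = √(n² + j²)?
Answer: 10 - 990*√10 ≈ -3120.7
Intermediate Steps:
V(n, j) = √(j² + n²)
C = -1/33 (C = 1/(-33) = -1/33 ≈ -0.030303)
b(Q, M) = M + √(9 + Q²) (b(Q, M) = √(Q² + (-3)²) + M = √(Q² + 9) + M = √(9 + Q²) + M = M + √(9 + Q²))
b(9, C)*c = (-1/33 + √(9 + 9²))*(-330) = (-1/33 + √(9 + 81))*(-330) = (-1/33 + √90)*(-330) = (-1/33 + 3*√10)*(-330) = 10 - 990*√10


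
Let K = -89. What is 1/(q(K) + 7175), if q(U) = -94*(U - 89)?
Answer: 1/23907 ≈ 4.1829e-5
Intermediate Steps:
q(U) = 8366 - 94*U (q(U) = -94*(-89 + U) = 8366 - 94*U)
1/(q(K) + 7175) = 1/((8366 - 94*(-89)) + 7175) = 1/((8366 + 8366) + 7175) = 1/(16732 + 7175) = 1/23907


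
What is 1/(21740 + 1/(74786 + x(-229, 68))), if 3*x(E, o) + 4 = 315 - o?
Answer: 74867/1627608581 ≈ 4.5998e-5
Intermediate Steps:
x(E, o) = 311/3 - o/3 (x(E, o) = -4/3 + (315 - o)/3 = -4/3 + (105 - o/3) = 311/3 - o/3)
1/(21740 + 1/(74786 + x(-229, 68))) = 1/(21740 + 1/(74786 + (311/3 - 1/3*68))) = 1/(21740 + 1/(74786 + (311/3 - 68/3))) = 1/(21740 + 1/(74786 + 81)) = 1/(21740 + 1/74867) = 1/(1627608581/74867) = 74867/1627608581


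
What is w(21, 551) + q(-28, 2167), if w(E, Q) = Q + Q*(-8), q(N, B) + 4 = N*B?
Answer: -64537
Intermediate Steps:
q(N, B) = -4 + B*N (q(N, B) = -4 + N*B = -4 + B*N)
w(E, Q) = -7*Q (w(E, Q) = Q - 8*Q = -7*Q)
w(21, 551) + q(-28, 2167) = -7*551 + (-4 + 2167*(-28)) = -3857 + (-4 - 60676) = -3857 - 60680 = -64537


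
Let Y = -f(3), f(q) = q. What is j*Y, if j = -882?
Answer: 2646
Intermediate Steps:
Y = -3 (Y = -1*3 = -3)
j*Y = -882*(-3) = 2646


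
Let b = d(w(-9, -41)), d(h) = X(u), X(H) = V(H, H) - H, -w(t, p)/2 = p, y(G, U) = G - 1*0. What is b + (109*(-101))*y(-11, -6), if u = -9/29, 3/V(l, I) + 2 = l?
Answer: 235293437/1943 ≈ 1.2110e+5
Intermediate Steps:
V(l, I) = 3/(-2 + l)
y(G, U) = G (y(G, U) = G + 0 = G)
u = -9/29 (u = -9*1/29 = -9/29 ≈ -0.31034)
w(t, p) = -2*p
X(H) = -H + 3/(-2 + H) (X(H) = 3/(-2 + H) - H = -H + 3/(-2 + H))
d(h) = -1920/1943 (d(h) = (3 - 1*(-9/29)*(-2 - 9/29))/(-2 - 9/29) = (3 - 1*(-9/29)*(-67/29))/(-67/29) = -29*(3 - 603/841)/67 = -29/67*1920/841 = -1920/1943)
b = -1920/1943 ≈ -0.98816
b + (109*(-101))*y(-11, -6) = -1920/1943 + (109*(-101))*(-11) = -1920/1943 - 11009*(-11) = -1920/1943 + 121099 = 235293437/1943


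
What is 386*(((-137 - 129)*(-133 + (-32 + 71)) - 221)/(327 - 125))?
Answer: 4783119/101 ≈ 47358.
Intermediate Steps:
386*(((-137 - 129)*(-133 + (-32 + 71)) - 221)/(327 - 125)) = 386*((-266*(-133 + 39) - 221)/202) = 386*((-266*(-94) - 221)*(1/202)) = 386*((25004 - 221)*(1/202)) = 386*(24783*(1/202)) = 386*(24783/202) = 4783119/101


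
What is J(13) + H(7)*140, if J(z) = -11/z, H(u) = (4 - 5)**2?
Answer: 1809/13 ≈ 139.15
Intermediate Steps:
H(u) = 1 (H(u) = (-1)**2 = 1)
J(13) + H(7)*140 = -11/13 + 1*140 = -11*1/13 + 140 = -11/13 + 140 = 1809/13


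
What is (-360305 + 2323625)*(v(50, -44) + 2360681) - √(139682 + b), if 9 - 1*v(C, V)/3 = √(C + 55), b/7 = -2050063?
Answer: 4634825230560 - 5889960*√105 - I*√14210759 ≈ 4.6348e+12 - 3769.7*I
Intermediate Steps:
b = -14350441 (b = 7*(-2050063) = -14350441)
v(C, V) = 27 - 3*√(55 + C) (v(C, V) = 27 - 3*√(C + 55) = 27 - 3*√(55 + C))
(-360305 + 2323625)*(v(50, -44) + 2360681) - √(139682 + b) = (-360305 + 2323625)*((27 - 3*√(55 + 50)) + 2360681) - √(139682 - 14350441) = 1963320*((27 - 3*√105) + 2360681) - √(-14210759) = 1963320*(2360708 - 3*√105) - I*√14210759 = (4634825230560 - 5889960*√105) - I*√14210759 = 4634825230560 - 5889960*√105 - I*√14210759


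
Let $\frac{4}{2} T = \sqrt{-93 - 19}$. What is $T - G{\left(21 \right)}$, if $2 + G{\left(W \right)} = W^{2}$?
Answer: $-439 + 2 i \sqrt{7} \approx -439.0 + 5.2915 i$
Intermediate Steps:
$G{\left(W \right)} = -2 + W^{2}$
$T = 2 i \sqrt{7}$ ($T = \frac{\sqrt{-93 - 19}}{2} = \frac{\sqrt{-112}}{2} = \frac{4 i \sqrt{7}}{2} = 2 i \sqrt{7} \approx 5.2915 i$)
$T - G{\left(21 \right)} = 2 i \sqrt{7} - \left(-2 + 21^{2}\right) = 2 i \sqrt{7} - \left(-2 + 441\right) = 2 i \sqrt{7} - 439 = -439 + 2 i \sqrt{7}$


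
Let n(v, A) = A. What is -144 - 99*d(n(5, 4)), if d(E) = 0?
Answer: -144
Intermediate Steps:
-144 - 99*d(n(5, 4)) = -144 - 99*0 = -144 + 0 = -144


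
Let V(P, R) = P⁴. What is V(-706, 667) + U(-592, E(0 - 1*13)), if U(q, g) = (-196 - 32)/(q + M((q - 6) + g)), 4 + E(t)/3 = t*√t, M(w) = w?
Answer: 19150380740432392/77083 - 468*I*√13/77083 ≈ 2.4844e+11 - 0.021891*I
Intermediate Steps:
E(t) = -12 + 3*t^(3/2) (E(t) = -12 + 3*(t*√t) = -12 + 3*t^(3/2))
U(q, g) = -228/(-6 + g + 2*q) (U(q, g) = (-196 - 32)/(q + ((q - 6) + g)) = -228/(q + ((-6 + q) + g)) = -228/(q + (-6 + g + q)) = -228/(-6 + g + 2*q))
V(-706, 667) + U(-592, E(0 - 1*13)) = (-706)⁴ - 228/(-6 + (-12 + 3*(0 - 1*13)^(3/2)) + 2*(-592)) = 248438446096 - 228/(-6 + (-12 + 3*(0 - 13)^(3/2)) - 1184) = 248438446096 - 228/(-6 + (-12 + 3*(-13)^(3/2)) - 1184) = 248438446096 - 228/(-6 + (-12 + 3*(-13*I*√13)) - 1184) = 248438446096 - 228/(-6 + (-12 - 39*I*√13) - 1184) = 248438446096 - 228/(-1202 - 39*I*√13)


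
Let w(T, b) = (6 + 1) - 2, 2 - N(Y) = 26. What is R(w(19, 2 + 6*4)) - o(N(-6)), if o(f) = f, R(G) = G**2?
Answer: 49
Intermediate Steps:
N(Y) = -24 (N(Y) = 2 - 1*26 = 2 - 26 = -24)
w(T, b) = 5 (w(T, b) = 7 - 2 = 5)
R(w(19, 2 + 6*4)) - o(N(-6)) = 5**2 - 1*(-24) = 25 + 24 = 49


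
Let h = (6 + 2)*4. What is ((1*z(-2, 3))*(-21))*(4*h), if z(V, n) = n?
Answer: -8064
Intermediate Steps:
h = 32 (h = 8*4 = 32)
((1*z(-2, 3))*(-21))*(4*h) = ((1*3)*(-21))*(4*32) = (3*(-21))*128 = -63*128 = -8064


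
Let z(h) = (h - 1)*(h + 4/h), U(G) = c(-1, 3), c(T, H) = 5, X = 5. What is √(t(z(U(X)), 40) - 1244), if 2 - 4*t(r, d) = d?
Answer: I*√5014/2 ≈ 35.405*I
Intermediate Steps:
U(G) = 5
z(h) = (-1 + h)*(h + 4/h)
t(r, d) = ½ - d/4
√(t(z(U(X)), 40) - 1244) = √((½ - ¼*40) - 1244) = √((½ - 10) - 1244) = √(-19/2 - 1244) = √(-2507/2) = I*√5014/2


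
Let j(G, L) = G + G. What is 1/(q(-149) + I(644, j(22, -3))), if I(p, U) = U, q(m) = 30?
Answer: 1/74 ≈ 0.013514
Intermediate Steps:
j(G, L) = 2*G
1/(q(-149) + I(644, j(22, -3))) = 1/(30 + 2*22) = 1/(30 + 44) = 1/74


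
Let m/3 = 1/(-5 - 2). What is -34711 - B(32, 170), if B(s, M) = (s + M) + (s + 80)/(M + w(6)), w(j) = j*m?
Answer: -10229705/293 ≈ -34914.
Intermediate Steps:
m = -3/7 (m = 3/(-5 - 2) = 3/(-7) = 3*(-1/7) = -3/7 ≈ -0.42857)
w(j) = -3*j/7 (w(j) = j*(-3/7) = -3*j/7)
B(s, M) = M + s + (80 + s)/(-18/7 + M) (B(s, M) = (s + M) + (s + 80)/(M - 3/7*6) = (M + s) + (80 + s)/(M - 18/7) = (M + s) + (80 + s)/(-18/7 + M) = M + s + (80 + s)/(-18/7 + M))
-34711 - B(32, 170) = -34711 - (560 - 18*170 - 11*32 + 7*170**2 + 7*170*32)/(-18 + 7*170) = -34711 - (560 - 3060 - 352 + 7*28900 + 38080)/(-18 + 1190) = -34711 - (560 - 3060 - 352 + 202300 + 38080)/1172 = -34711 - 237528/1172 = -34711 - 1*59382/293 = -34711 - 59382/293 = -10229705/293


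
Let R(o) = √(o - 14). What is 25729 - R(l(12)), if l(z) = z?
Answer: 25729 - I*√2 ≈ 25729.0 - 1.4142*I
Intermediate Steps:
R(o) = √(-14 + o)
25729 - R(l(12)) = 25729 - √(-14 + 12) = 25729 - √(-2) = 25729 - I*√2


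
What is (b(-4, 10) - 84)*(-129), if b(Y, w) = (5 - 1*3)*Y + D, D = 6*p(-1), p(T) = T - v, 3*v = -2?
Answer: 12126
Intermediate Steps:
v = -⅔ (v = (⅓)*(-2) = -⅔ ≈ -0.66667)
p(T) = ⅔ + T (p(T) = T - 1*(-⅔) = T + ⅔ = ⅔ + T)
D = -2 (D = 6*(⅔ - 1) = 6*(-⅓) = -2)
b(Y, w) = -2 + 2*Y (b(Y, w) = (5 - 1*3)*Y - 2 = (5 - 3)*Y - 2 = 2*Y - 2 = -2 + 2*Y)
(b(-4, 10) - 84)*(-129) = ((-2 + 2*(-4)) - 84)*(-129) = ((-2 - 8) - 84)*(-129) = (-10 - 84)*(-129) = -94*(-129) = 12126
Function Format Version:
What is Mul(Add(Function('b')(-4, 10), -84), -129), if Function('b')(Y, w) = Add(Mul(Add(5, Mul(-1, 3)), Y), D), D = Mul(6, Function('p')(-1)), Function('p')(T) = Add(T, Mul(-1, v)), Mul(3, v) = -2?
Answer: 12126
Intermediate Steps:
v = Rational(-2, 3) (v = Mul(Rational(1, 3), -2) = Rational(-2, 3) ≈ -0.66667)
Function('p')(T) = Add(Rational(2, 3), T) (Function('p')(T) = Add(T, Mul(-1, Rational(-2, 3))) = Add(T, Rational(2, 3)) = Add(Rational(2, 3), T))
D = -2 (D = Mul(6, Add(Rational(2, 3), -1)) = Mul(6, Rational(-1, 3)) = -2)
Function('b')(Y, w) = Add(-2, Mul(2, Y)) (Function('b')(Y, w) = Add(Mul(Add(5, Mul(-1, 3)), Y), -2) = Add(Mul(Add(5, -3), Y), -2) = Add(Mul(2, Y), -2) = Add(-2, Mul(2, Y)))
Mul(Add(Function('b')(-4, 10), -84), -129) = Mul(Add(Add(-2, Mul(2, -4)), -84), -129) = Mul(Add(Add(-2, -8), -84), -129) = Mul(Add(-10, -84), -129) = Mul(-94, -129) = 12126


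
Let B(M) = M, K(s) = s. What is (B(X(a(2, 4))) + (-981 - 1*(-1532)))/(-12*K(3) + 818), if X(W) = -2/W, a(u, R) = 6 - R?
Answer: 275/391 ≈ 0.70333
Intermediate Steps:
(B(X(a(2, 4))) + (-981 - 1*(-1532)))/(-12*K(3) + 818) = (-2/(6 - 1*4) + (-981 - 1*(-1532)))/(-12*3 + 818) = (-2/(6 - 4) + (-981 + 1532))/(-36 + 818) = (-2/2 + 551)/782 = (-2*1/2 + 551)*(1/782) = (-1 + 551)*(1/782) = 550*(1/782) = 275/391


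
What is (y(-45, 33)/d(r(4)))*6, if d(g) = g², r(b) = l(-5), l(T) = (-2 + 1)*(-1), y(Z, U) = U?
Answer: 198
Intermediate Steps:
l(T) = 1 (l(T) = -1*(-1) = 1)
r(b) = 1
(y(-45, 33)/d(r(4)))*6 = (33/(1²))*6 = (33/1)*6 = (33*1)*6 = 33*6 = 198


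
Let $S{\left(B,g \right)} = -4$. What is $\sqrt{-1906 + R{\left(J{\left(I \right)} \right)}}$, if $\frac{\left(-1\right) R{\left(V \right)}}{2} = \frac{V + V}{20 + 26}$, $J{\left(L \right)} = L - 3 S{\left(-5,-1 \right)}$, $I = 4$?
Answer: $\frac{i \sqrt{1009010}}{23} \approx 43.674 i$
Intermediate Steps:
$J{\left(L \right)} = 12 + L$ ($J{\left(L \right)} = L - -12 = L + 12 = 12 + L$)
$R{\left(V \right)} = - \frac{2 V}{23}$ ($R{\left(V \right)} = - 2 \frac{V + V}{20 + 26} = - 2 \frac{2 V}{46} = - 2 \cdot 2 V \frac{1}{46} = - 2 \frac{V}{23} = - \frac{2 V}{23}$)
$\sqrt{-1906 + R{\left(J{\left(I \right)} \right)}} = \sqrt{-1906 - \frac{2 \left(12 + 4\right)}{23}} = \sqrt{-1906 - \frac{32}{23}} = \sqrt{- \frac{43870}{23}} = \frac{i \sqrt{1009010}}{23}$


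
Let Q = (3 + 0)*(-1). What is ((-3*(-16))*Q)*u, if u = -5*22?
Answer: 15840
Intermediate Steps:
Q = -3 (Q = 3*(-1) = -3)
u = -110
((-3*(-16))*Q)*u = (-3*(-16)*(-3))*(-110) = (48*(-3))*(-110) = -144*(-110) = 15840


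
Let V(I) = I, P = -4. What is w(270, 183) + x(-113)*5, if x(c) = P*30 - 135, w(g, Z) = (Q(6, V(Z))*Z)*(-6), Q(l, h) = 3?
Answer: -4569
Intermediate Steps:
w(g, Z) = -18*Z (w(g, Z) = (3*Z)*(-6) = -18*Z)
x(c) = -255 (x(c) = -4*30 - 135 = -120 - 135 = -255)
w(270, 183) + x(-113)*5 = -18*183 - 255*5 = -3294 - 1275 = -4569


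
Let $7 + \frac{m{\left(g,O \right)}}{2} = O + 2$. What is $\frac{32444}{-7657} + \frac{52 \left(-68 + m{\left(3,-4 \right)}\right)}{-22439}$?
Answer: $- \frac{36514148}{9042917} \approx -4.0379$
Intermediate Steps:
$m{\left(g,O \right)} = -10 + 2 O$ ($m{\left(g,O \right)} = -14 + 2 \left(O + 2\right) = -14 + 2 \left(2 + O\right) = -14 + \left(4 + 2 O\right) = -10 + 2 O$)
$\frac{32444}{-7657} + \frac{52 \left(-68 + m{\left(3,-4 \right)}\right)}{-22439} = \frac{32444}{-7657} + \frac{52 \left(-68 + \left(-10 + 2 \left(-4\right)\right)\right)}{-22439} = 32444 \left(- \frac{1}{7657}\right) + 52 \left(-68 - 18\right) \left(- \frac{1}{22439}\right) = - \frac{32444}{7657} + 52 \left(-68 - 18\right) \left(- \frac{1}{22439}\right) = - \frac{32444}{7657} + 52 \left(-86\right) \left(- \frac{1}{22439}\right) = - \frac{32444}{7657} - - \frac{4472}{22439} = - \frac{32444}{7657} + \frac{4472}{22439} = - \frac{36514148}{9042917}$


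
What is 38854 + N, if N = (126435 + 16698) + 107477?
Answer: 289464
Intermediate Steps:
N = 250610 (N = 143133 + 107477 = 250610)
38854 + N = 38854 + 250610 = 289464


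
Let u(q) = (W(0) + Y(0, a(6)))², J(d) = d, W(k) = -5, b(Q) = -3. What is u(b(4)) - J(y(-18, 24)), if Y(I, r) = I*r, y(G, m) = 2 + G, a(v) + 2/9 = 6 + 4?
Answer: 41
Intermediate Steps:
a(v) = 88/9 (a(v) = -2/9 + (6 + 4) = -2/9 + 10 = 88/9)
u(q) = 25 (u(q) = (-5 + 0*(88/9))² = (-5 + 0)² = (-5)² = 25)
u(b(4)) - J(y(-18, 24)) = 25 - (2 - 18) = 25 - 1*(-16) = 25 + 16 = 41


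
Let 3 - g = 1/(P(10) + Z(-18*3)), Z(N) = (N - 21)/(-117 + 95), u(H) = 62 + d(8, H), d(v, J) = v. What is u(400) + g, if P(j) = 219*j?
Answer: 3522593/48255 ≈ 73.000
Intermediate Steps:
u(H) = 70 (u(H) = 62 + 8 = 70)
Z(N) = 21/22 - N/22 (Z(N) = (-21 + N)/(-22) = (-21 + N)*(-1/22) = 21/22 - N/22)
g = 144743/48255 (g = 3 - 1/(219*10 + (21/22 - (-9)*3/11)) = 3 - 1/(2190 + (21/22 - 1/22*(-54))) = 3 - 1/(2190 + (21/22 + 27/11)) = 3 - 1/(2190 + 75/22) = 3 - 1/48255/22 = 3 - 1*22/48255 = 3 - 22/48255 = 144743/48255 ≈ 2.9995)
u(400) + g = 70 + 144743/48255 = 3522593/48255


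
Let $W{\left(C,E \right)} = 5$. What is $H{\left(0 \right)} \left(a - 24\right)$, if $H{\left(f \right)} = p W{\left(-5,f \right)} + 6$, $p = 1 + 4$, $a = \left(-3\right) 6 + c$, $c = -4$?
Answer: $-1426$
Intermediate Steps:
$a = -22$ ($a = \left(-3\right) 6 - 4 = -18 - 4 = -22$)
$p = 5$
$H{\left(f \right)} = 31$ ($H{\left(f \right)} = 5 \cdot 5 + 6 = 25 + 6 = 31$)
$H{\left(0 \right)} \left(a - 24\right) = 31 \left(-22 - 24\right) = 31 \left(-46\right) = -1426$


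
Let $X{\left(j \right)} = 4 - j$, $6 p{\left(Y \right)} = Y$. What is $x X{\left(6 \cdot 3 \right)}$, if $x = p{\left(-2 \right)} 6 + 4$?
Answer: $-28$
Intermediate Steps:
$p{\left(Y \right)} = \frac{Y}{6}$
$x = 2$ ($x = \frac{1}{6} \left(-2\right) 6 + 4 = \left(- \frac{1}{3}\right) 6 + 4 = -2 + 4 = 2$)
$x X{\left(6 \cdot 3 \right)} = 2 \left(4 - 6 \cdot 3\right) = 2 \left(4 - 18\right) = 2 \left(-14\right) = -28$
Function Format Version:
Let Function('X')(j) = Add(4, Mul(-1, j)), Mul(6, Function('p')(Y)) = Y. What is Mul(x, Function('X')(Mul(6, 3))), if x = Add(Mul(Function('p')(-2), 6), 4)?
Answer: -28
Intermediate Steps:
Function('p')(Y) = Mul(Rational(1, 6), Y)
x = 2 (x = Add(Mul(Mul(Rational(1, 6), -2), 6), 4) = Add(Mul(Rational(-1, 3), 6), 4) = Add(-2, 4) = 2)
Mul(x, Function('X')(Mul(6, 3))) = Mul(2, Add(4, Mul(-1, Mul(6, 3)))) = Mul(2, Add(4, Mul(-1, 18))) = Mul(2, Add(4, -18)) = Mul(2, -14) = -28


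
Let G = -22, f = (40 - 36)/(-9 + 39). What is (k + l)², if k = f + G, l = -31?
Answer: 628849/225 ≈ 2794.9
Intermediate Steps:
f = 2/15 (f = 4/30 = 4*(1/30) = 2/15 ≈ 0.13333)
k = -328/15 (k = 2/15 - 22 = -328/15 ≈ -21.867)
(k + l)² = (-328/15 - 31)² = (-793/15)² = 628849/225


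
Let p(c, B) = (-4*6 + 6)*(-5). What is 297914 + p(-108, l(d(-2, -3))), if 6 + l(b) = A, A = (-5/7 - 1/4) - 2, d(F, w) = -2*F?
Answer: 298004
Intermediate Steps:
A = -83/28 (A = (-5*1/7 - 1*1/4) - 2 = (-5/7 - 1/4) - 2 = -27/28 - 2 = -83/28 ≈ -2.9643)
l(b) = -251/28 (l(b) = -6 - 83/28 = -251/28)
p(c, B) = 90 (p(c, B) = (-24 + 6)*(-5) = -18*(-5) = 90)
297914 + p(-108, l(d(-2, -3))) = 297914 + 90 = 298004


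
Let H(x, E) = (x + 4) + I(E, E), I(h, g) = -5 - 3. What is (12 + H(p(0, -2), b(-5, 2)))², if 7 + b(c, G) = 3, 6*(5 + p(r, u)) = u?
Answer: 64/9 ≈ 7.1111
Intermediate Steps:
I(h, g) = -8
p(r, u) = -5 + u/6
b(c, G) = -4 (b(c, G) = -7 + 3 = -4)
H(x, E) = -4 + x (H(x, E) = (x + 4) - 8 = (4 + x) - 8 = -4 + x)
(12 + H(p(0, -2), b(-5, 2)))² = (12 + (-4 + (-5 + (⅙)*(-2))))² = (12 + (-4 + (-5 - ⅓)))² = (12 + (-4 - 16/3))² = (12 - 28/3)² = (8/3)² = 64/9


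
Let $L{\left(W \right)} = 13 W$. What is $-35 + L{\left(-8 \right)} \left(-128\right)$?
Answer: $13277$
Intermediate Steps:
$-35 + L{\left(-8 \right)} \left(-128\right) = -35 + 13 \left(-8\right) \left(-128\right) = -35 - -13312 = -35 + 13312 = 13277$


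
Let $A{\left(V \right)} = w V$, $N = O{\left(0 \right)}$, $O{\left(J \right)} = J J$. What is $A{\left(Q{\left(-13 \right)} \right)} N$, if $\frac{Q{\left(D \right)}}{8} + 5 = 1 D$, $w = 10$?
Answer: $0$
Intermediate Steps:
$Q{\left(D \right)} = -40 + 8 D$ ($Q{\left(D \right)} = -40 + 8 \cdot 1 D = -40 + 8 D$)
$O{\left(J \right)} = J^{2}$
$N = 0$ ($N = 0^{2} = 0$)
$A{\left(V \right)} = 10 V$
$A{\left(Q{\left(-13 \right)} \right)} N = 10 \left(-40 + 8 \left(-13\right)\right) 0 = 10 \left(-40 - 104\right) 0 = 10 \left(-144\right) 0 = \left(-1440\right) 0 = 0$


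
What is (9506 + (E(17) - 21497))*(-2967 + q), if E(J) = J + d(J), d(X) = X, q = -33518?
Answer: 436251145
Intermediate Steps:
E(J) = 2*J (E(J) = J + J = 2*J)
(9506 + (E(17) - 21497))*(-2967 + q) = (9506 + (2*17 - 21497))*(-2967 - 33518) = (9506 + (34 - 21497))*(-36485) = (9506 - 21463)*(-36485) = -11957*(-36485) = 436251145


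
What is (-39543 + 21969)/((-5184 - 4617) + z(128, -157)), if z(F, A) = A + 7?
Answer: 5858/3317 ≈ 1.7661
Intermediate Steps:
z(F, A) = 7 + A
(-39543 + 21969)/((-5184 - 4617) + z(128, -157)) = (-39543 + 21969)/((-5184 - 4617) + (7 - 157)) = -17574/(-9801 - 150) = -17574/(-9951) = -17574*(-1/9951) = 5858/3317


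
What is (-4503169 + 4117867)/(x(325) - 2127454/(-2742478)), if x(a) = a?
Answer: -264170564589/223358201 ≈ -1182.7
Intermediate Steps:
(-4503169 + 4117867)/(x(325) - 2127454/(-2742478)) = (-4503169 + 4117867)/(325 - 2127454/(-2742478)) = -385302/(325 - 2127454*(-1/2742478)) = -385302/(325 + 1063727/1371239) = -385302/446716402/1371239 = -385302*1371239/446716402 = -264170564589/223358201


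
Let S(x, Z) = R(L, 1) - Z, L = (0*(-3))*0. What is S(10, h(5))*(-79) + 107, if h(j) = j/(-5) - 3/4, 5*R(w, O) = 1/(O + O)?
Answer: -783/20 ≈ -39.150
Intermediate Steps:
L = 0 (L = 0*0 = 0)
R(w, O) = 1/(10*O) (R(w, O) = 1/(5*(O + O)) = 1/(5*((2*O))) = (1/(2*O))/5 = 1/(10*O))
h(j) = -¾ - j/5 (h(j) = j*(-⅕) - 3*¼ = -j/5 - ¾ = -¾ - j/5)
S(x, Z) = ⅒ - Z (S(x, Z) = (⅒)/1 - Z = (⅒)*1 - Z = ⅒ - Z)
S(10, h(5))*(-79) + 107 = (⅒ - (-¾ - ⅕*5))*(-79) + 107 = (⅒ - (-¾ - 1))*(-79) + 107 = (⅒ - 1*(-7/4))*(-79) + 107 = (⅒ + 7/4)*(-79) + 107 = (37/20)*(-79) + 107 = -2923/20 + 107 = -783/20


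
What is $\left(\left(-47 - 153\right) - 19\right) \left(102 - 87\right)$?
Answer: $-3285$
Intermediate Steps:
$\left(\left(-47 - 153\right) - 19\right) \left(102 - 87\right) = \left(\left(-47 - 153\right) - 19\right) 15 = \left(-200 - 19\right) 15 = \left(-219\right) 15 = -3285$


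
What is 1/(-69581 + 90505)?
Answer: 1/20924 ≈ 4.7792e-5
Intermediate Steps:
1/(-69581 + 90505) = 1/20924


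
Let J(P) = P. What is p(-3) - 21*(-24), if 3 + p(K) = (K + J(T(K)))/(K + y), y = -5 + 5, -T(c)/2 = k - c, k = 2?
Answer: 1516/3 ≈ 505.33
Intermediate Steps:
T(c) = -4 + 2*c (T(c) = -2*(2 - c) = -4 + 2*c)
y = 0
p(K) = -3 + (-4 + 3*K)/K (p(K) = -3 + (K + (-4 + 2*K))/(K + 0) = -3 + (-4 + 3*K)/K)
p(-3) - 21*(-24) = -4/(-3) - 21*(-24) = -4*(-⅓) + 504 = 4/3 + 504 = 1516/3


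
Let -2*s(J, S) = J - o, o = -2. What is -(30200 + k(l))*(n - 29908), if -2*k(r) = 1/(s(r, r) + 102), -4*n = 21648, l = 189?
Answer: 13866596680/13 ≈ 1.0667e+9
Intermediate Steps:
s(J, S) = -1 - J/2 (s(J, S) = -(J - 1*(-2))/2 = -(J + 2)/2 = -(2 + J)/2 = -1 - J/2)
n = -5412 (n = -¼*21648 = -5412)
k(r) = -1/(2*(101 - r/2)) (k(r) = -1/(2*((-1 - r/2) + 102)) = -1/(2*(101 - r/2)))
-(30200 + k(l))*(n - 29908) = -(30200 + 1/(-202 + 189))*(-5412 - 29908) = -(30200 + 1/(-13))*(-35320) = -(30200 - 1/13)*(-35320) = -392599*(-35320)/13 = -1*(-13866596680/13) = 13866596680/13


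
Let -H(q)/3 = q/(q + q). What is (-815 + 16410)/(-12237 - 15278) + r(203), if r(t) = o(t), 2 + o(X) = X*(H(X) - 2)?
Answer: -7848013/11006 ≈ -713.07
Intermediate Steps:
H(q) = -3/2 (H(q) = -3*q/(q + q) = -3*q/(2*q) = -3*q*1/(2*q) = -3*½ = -3/2)
o(X) = -2 - 7*X/2 (o(X) = -2 + X*(-3/2 - 2) = -2 + X*(-7/2) = -2 - 7*X/2)
r(t) = -2 - 7*t/2
(-815 + 16410)/(-12237 - 15278) + r(203) = (-815 + 16410)/(-12237 - 15278) + (-2 - 7/2*203) = 15595/(-27515) + (-2 - 1421/2) = 15595*(-1/27515) - 1425/2 = -3119/5503 - 1425/2 = -7848013/11006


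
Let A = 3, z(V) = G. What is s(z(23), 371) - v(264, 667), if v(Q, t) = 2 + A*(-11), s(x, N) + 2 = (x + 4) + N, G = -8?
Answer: 396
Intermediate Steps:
z(V) = -8
s(x, N) = 2 + N + x (s(x, N) = -2 + ((x + 4) + N) = -2 + ((4 + x) + N) = -2 + (4 + N + x) = 2 + N + x)
v(Q, t) = -31 (v(Q, t) = 2 + 3*(-11) = 2 - 33 = -31)
s(z(23), 371) - v(264, 667) = (2 + 371 - 8) - 1*(-31) = 365 + 31 = 396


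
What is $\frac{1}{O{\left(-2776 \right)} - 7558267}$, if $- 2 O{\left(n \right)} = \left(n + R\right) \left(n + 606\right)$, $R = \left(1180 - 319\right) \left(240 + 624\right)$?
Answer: $\frac{1}{796565613} \approx 1.2554 \cdot 10^{-9}$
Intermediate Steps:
$R = 743904$ ($R = 861 \cdot 864 = 743904$)
$O{\left(n \right)} = - \frac{\left(606 + n\right) \left(743904 + n\right)}{2}$ ($O{\left(n \right)} = - \frac{\left(n + 743904\right) \left(n + 606\right)}{2} = - \frac{\left(743904 + n\right) \left(606 + n\right)}{2} = - \frac{\left(606 + n\right) \left(743904 + n\right)}{2}$)
$\frac{1}{O{\left(-2776 \right)} - 7558267} = \frac{1}{\left(-225402912 - -1033379880 - \frac{\left(-2776\right)^{2}}{2}\right) - 7558267} = \frac{1}{\left(-225402912 + 1033379880 - 3853088\right) - 7558267} = \frac{1}{804123880 - 7558267} = \frac{1}{796565613}$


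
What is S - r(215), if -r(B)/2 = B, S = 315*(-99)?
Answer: -30755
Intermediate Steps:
S = -31185
r(B) = -2*B
S - r(215) = -31185 - (-2)*215 = -31185 - 1*(-430) = -31185 + 430 = -30755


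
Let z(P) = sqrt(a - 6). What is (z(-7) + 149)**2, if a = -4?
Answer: (149 + I*sqrt(10))**2 ≈ 22191.0 + 942.36*I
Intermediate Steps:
z(P) = I*sqrt(10) (z(P) = sqrt(-4 - 6) = sqrt(-10) = I*sqrt(10))
(z(-7) + 149)**2 = (I*sqrt(10) + 149)**2 = (149 + I*sqrt(10))**2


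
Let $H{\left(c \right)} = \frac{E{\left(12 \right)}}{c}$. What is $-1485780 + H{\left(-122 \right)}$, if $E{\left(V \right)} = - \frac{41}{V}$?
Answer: $- \frac{2175181879}{1464} \approx -1.4858 \cdot 10^{6}$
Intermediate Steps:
$H{\left(c \right)} = - \frac{41}{12 c}$ ($H{\left(c \right)} = \frac{\left(-41\right) \frac{1}{12}}{c} = - \frac{41}{12 c}$)
$-1485780 + H{\left(-122 \right)} = -1485780 - \frac{41}{12 \left(-122\right)} = -1485780 - - \frac{41}{1464} = -1485780 + \frac{41}{1464} = - \frac{2175181879}{1464}$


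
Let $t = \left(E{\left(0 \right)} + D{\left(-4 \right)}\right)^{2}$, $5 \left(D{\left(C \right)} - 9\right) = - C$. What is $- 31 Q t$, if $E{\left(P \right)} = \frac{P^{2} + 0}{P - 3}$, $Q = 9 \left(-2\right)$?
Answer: $\frac{1339758}{25} \approx 53590.0$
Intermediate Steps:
$Q = -18$
$D{\left(C \right)} = 9 - \frac{C}{5}$ ($D{\left(C \right)} = 9 + \frac{\left(-1\right) C}{5} = 9 - \frac{C}{5}$)
$E{\left(P \right)} = \frac{P^{2}}{-3 + P}$
$t = \frac{2401}{25}$ ($t = \left(\frac{0^{2}}{-3 + 0} + \left(9 - - \frac{4}{5}\right)\right)^{2} = \left(\frac{0}{-3} + \left(9 + \frac{4}{5}\right)\right)^{2} = \left(0 \left(- \frac{1}{3}\right) + \frac{49}{5}\right)^{2} = \left(0 + \frac{49}{5}\right)^{2} = \left(\frac{49}{5}\right)^{2} = \frac{2401}{25} \approx 96.04$)
$- 31 Q t = \left(-31\right) \left(-18\right) \frac{2401}{25} = 558 \cdot \frac{2401}{25} = \frac{1339758}{25}$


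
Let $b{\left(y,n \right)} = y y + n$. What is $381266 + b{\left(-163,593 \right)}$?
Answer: $408428$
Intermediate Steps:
$b{\left(y,n \right)} = n + y^{2}$ ($b{\left(y,n \right)} = y^{2} + n = n + y^{2}$)
$381266 + b{\left(-163,593 \right)} = 381266 + \left(593 + \left(-163\right)^{2}\right) = 381266 + \left(593 + 26569\right) = 381266 + 27162 = 408428$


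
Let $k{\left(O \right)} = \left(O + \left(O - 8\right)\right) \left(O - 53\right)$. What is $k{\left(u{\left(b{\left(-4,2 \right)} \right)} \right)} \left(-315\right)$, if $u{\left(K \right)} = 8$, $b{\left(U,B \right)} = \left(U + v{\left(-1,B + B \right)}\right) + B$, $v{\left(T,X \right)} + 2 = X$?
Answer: $113400$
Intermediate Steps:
$v{\left(T,X \right)} = -2 + X$
$b{\left(U,B \right)} = -2 + U + 3 B$ ($b{\left(U,B \right)} = \left(U + \left(-2 + \left(B + B\right)\right)\right) + B = \left(U + \left(-2 + 2 B\right)\right) + B = \left(-2 + U + 2 B\right) + B = -2 + U + 3 B$)
$k{\left(O \right)} = \left(-53 + O\right) \left(-8 + 2 O\right)$ ($k{\left(O \right)} = \left(O + \left(-8 + O\right)\right) \left(-53 + O\right) = \left(-8 + 2 O\right) \left(-53 + O\right) = \left(-53 + O\right) \left(-8 + 2 O\right)$)
$k{\left(u{\left(b{\left(-4,2 \right)} \right)} \right)} \left(-315\right) = \left(424 - 912 + 2 \cdot 8^{2}\right) \left(-315\right) = \left(424 - 912 + 2 \cdot 64\right) \left(-315\right) = \left(424 - 912 + 128\right) \left(-315\right) = \left(-360\right) \left(-315\right) = 113400$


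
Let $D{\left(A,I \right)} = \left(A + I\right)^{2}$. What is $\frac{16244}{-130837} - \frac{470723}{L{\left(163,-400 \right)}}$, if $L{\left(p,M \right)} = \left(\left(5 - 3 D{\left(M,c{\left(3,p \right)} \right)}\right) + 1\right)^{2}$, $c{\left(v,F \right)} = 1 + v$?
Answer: $- \frac{513587631228281}{4136611288228524} \approx -0.12416$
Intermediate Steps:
$L{\left(p,M \right)} = \left(6 - 3 \left(4 + M\right)^{2}\right)^{2}$ ($L{\left(p,M \right)} = \left(\left(5 - 3 \left(M + \left(1 + 3\right)\right)^{2}\right) + 1\right)^{2} = \left(\left(5 - 3 \left(M + 4\right)^{2}\right) + 1\right)^{2} = \left(\left(5 - 3 \left(4 + M\right)^{2}\right) + 1\right)^{2} = \left(6 - 3 \left(4 + M\right)^{2}\right)^{2}$)
$\frac{16244}{-130837} - \frac{470723}{L{\left(163,-400 \right)}} = \frac{16244}{-130837} - \frac{470723}{9 \left(-2 + \left(4 - 400\right)^{2}\right)^{2}} = 16244 \left(- \frac{1}{130837}\right) - \frac{470723}{9 \left(-2 + \left(-396\right)^{2}\right)^{2}} = - \frac{16244}{130837} - \frac{470723}{9 \left(-2 + 156816\right)^{2}} = - \frac{16244}{130837} - \frac{470723}{9 \cdot 156814^{2}} = - \frac{16244}{130837} - \frac{470723}{9 \cdot 24590630596} = - \frac{16244}{130837} - \frac{470723}{221315675364} = - \frac{513587631228281}{4136611288228524}$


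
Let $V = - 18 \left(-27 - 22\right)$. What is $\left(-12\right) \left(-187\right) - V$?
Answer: $1362$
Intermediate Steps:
$V = 882$ ($V = \left(-18\right) \left(-49\right) = 882$)
$\left(-12\right) \left(-187\right) - V = \left(-12\right) \left(-187\right) - 882 = 2244 - 882 = 1362$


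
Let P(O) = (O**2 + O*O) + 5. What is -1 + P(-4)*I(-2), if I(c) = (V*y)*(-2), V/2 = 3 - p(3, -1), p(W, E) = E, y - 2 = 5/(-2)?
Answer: 295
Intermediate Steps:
P(O) = 5 + 2*O**2 (P(O) = (O**2 + O**2) + 5 = 2*O**2 + 5 = 5 + 2*O**2)
y = -1/2 (y = 2 + 5/(-2) = 2 + 5*(-1/2) = 2 - 5/2 = -1/2 ≈ -0.50000)
V = 8 (V = 2*(3 - 1*(-1)) = 2*(3 + 1) = 2*4 = 8)
I(c) = 8 (I(c) = (8*(-1/2))*(-2) = -4*(-2) = 8)
-1 + P(-4)*I(-2) = -1 + (5 + 2*(-4)**2)*8 = -1 + (5 + 2*16)*8 = -1 + (5 + 32)*8 = -1 + 37*8 = -1 + 296 = 295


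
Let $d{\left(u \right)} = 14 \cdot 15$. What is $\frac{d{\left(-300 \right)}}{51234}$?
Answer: $\frac{35}{8539} \approx 0.0040988$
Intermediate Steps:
$d{\left(u \right)} = 210$
$\frac{d{\left(-300 \right)}}{51234} = \frac{210}{51234} = 210 \cdot \frac{1}{51234} = \frac{35}{8539}$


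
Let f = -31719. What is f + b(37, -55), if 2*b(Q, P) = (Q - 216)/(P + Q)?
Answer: -1141705/36 ≈ -31714.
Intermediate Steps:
b(Q, P) = (-216 + Q)/(2*(P + Q)) (b(Q, P) = ((Q - 216)/(P + Q))/2 = ((-216 + Q)/(P + Q))/2 = (-216 + Q)/(2*(P + Q)))
f + b(37, -55) = -31719 + (-108 + (½)*37)/(-55 + 37) = -31719 + (-108 + 37/2)/(-18) = -31719 - 1/18*(-179/2) = -31719 + 179/36 = -1141705/36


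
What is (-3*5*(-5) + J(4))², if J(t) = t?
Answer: 6241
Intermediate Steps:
(-3*5*(-5) + J(4))² = (-3*5*(-5) + 4)² = (-15*(-5) + 4)² = (75 + 4)² = 79² = 6241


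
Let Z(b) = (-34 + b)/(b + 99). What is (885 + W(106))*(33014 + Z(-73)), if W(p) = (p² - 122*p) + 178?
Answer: -543276681/26 ≈ -2.0895e+7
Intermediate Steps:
Z(b) = (-34 + b)/(99 + b)
W(p) = 178 + p² - 122*p
(885 + W(106))*(33014 + Z(-73)) = (885 + (178 + 106² - 122*106))*(33014 + (-34 - 73)/(99 - 73)) = (885 + (178 + 11236 - 12932))*(33014 - 107/26) = (885 - 1518)*(33014 + (1/26)*(-107)) = -633*(33014 - 107/26) = -633*858257/26 = -543276681/26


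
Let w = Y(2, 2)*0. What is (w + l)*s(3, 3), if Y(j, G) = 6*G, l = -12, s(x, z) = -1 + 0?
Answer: 12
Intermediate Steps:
s(x, z) = -1
w = 0 (w = (6*2)*0 = 12*0 = 0)
(w + l)*s(3, 3) = (0 - 12)*(-1) = -12*(-1) = 12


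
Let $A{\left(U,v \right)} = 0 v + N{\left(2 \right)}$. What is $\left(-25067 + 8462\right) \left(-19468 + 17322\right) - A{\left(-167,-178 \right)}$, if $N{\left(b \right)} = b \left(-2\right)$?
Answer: $35634334$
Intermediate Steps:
$N{\left(b \right)} = - 2 b$
$A{\left(U,v \right)} = -4$ ($A{\left(U,v \right)} = 0 v - 4 = 0 - 4 = -4$)
$\left(-25067 + 8462\right) \left(-19468 + 17322\right) - A{\left(-167,-178 \right)} = \left(-25067 + 8462\right) \left(-19468 + 17322\right) - -4 = \left(-16605\right) \left(-2146\right) + 4 = 35634330 + 4 = 35634334$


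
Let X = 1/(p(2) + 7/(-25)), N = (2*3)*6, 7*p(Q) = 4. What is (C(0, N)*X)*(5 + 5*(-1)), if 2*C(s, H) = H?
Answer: 0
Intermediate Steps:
p(Q) = 4/7 (p(Q) = (⅐)*4 = 4/7)
N = 36 (N = 6*6 = 36)
C(s, H) = H/2
X = 175/51 (X = 1/(4/7 + 7/(-25)) = 1/(4/7 + 7*(-1/25)) = 1/(4/7 - 7/25) = 1/(51/175) = 175/51 ≈ 3.4314)
(C(0, N)*X)*(5 + 5*(-1)) = (((½)*36)*(175/51))*(5 + 5*(-1)) = (18*(175/51))*(5 - 5) = (1050/17)*0 = 0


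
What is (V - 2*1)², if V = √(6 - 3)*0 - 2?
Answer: 16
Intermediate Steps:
V = -2 (V = √3*0 - 2 = 0 - 2 = -2)
(V - 2*1)² = (-2 - 2*1)² = (-2 - 2)² = (-4)² = 16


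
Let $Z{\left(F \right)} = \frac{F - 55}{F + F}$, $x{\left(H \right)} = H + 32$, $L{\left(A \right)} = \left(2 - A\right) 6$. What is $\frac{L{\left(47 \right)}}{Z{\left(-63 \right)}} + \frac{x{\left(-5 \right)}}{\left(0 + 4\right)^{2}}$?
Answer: $- \frac{270567}{944} \approx -286.62$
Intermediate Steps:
$L{\left(A \right)} = 12 - 6 A$
$x{\left(H \right)} = 32 + H$
$Z{\left(F \right)} = \frac{-55 + F}{2 F}$
$\frac{L{\left(47 \right)}}{Z{\left(-63 \right)}} + \frac{x{\left(-5 \right)}}{\left(0 + 4\right)^{2}} = \frac{12 - 282}{\frac{1}{2} \frac{1}{-63} \left(-55 - 63\right)} + \frac{32 - 5}{\left(0 + 4\right)^{2}} = \frac{12 - 282}{\frac{1}{2} \left(- \frac{1}{63}\right) \left(-118\right)} + \frac{27}{4^{2}} = - \frac{270}{\frac{59}{63}} + \frac{27}{16} = \left(-270\right) \frac{63}{59} + 27 \cdot \frac{1}{16} = - \frac{17010}{59} + \frac{27}{16} = - \frac{270567}{944}$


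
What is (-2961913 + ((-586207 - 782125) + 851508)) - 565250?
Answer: -4043987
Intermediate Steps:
(-2961913 + ((-586207 - 782125) + 851508)) - 565250 = (-2961913 + (-1368332 + 851508)) - 565250 = (-2961913 - 516824) - 565250 = -3478737 - 565250 = -4043987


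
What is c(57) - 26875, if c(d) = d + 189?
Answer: -26629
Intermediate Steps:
c(d) = 189 + d
c(57) - 26875 = (189 + 57) - 26875 = 246 - 26875 = -26629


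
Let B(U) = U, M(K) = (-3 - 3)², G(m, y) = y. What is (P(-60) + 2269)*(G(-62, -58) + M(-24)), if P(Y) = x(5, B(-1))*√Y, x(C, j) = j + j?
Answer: -49918 + 88*I*√15 ≈ -49918.0 + 340.82*I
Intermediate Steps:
M(K) = 36 (M(K) = (-6)² = 36)
x(C, j) = 2*j
P(Y) = -2*√Y (P(Y) = (2*(-1))*√Y = -2*√Y)
(P(-60) + 2269)*(G(-62, -58) + M(-24)) = (-4*I*√15 + 2269)*(-58 + 36) = (-4*I*√15 + 2269)*(-22) = (2269 - 4*I*√15)*(-22) = -49918 + 88*I*√15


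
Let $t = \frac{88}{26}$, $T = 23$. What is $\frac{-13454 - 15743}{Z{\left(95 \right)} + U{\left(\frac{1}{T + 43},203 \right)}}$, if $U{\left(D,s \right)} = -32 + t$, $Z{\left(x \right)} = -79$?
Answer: $\frac{379561}{1399} \approx 271.31$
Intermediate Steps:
$t = \frac{44}{13}$ ($t = 88 \cdot \frac{1}{26} = \frac{44}{13} \approx 3.3846$)
$U{\left(D,s \right)} = - \frac{372}{13}$ ($U{\left(D,s \right)} = -32 + \frac{44}{13} = - \frac{372}{13}$)
$\frac{-13454 - 15743}{Z{\left(95 \right)} + U{\left(\frac{1}{T + 43},203 \right)}} = \frac{-13454 - 15743}{-79 - \frac{372}{13}} = - \frac{29197}{- \frac{1399}{13}} = \left(-29197\right) \left(- \frac{13}{1399}\right) = \frac{379561}{1399}$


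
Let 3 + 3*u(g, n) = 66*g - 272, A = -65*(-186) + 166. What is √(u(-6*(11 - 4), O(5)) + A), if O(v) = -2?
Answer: √101163/3 ≈ 106.02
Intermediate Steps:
A = 12256 (A = 12090 + 166 = 12256)
u(g, n) = -275/3 + 22*g (u(g, n) = -1 + (66*g - 272)/3 = -1 + (-272 + 66*g)/3 = -1 + (-272/3 + 22*g) = -275/3 + 22*g)
√(u(-6*(11 - 4), O(5)) + A) = √((-275/3 + 22*(-6*(11 - 4))) + 12256) = √((-275/3 + 22*(-6*7)) + 12256) = √((-275/3 + 22*(-42)) + 12256) = √((-275/3 - 924) + 12256) = √(-3047/3 + 12256) = √(33721/3) = √101163/3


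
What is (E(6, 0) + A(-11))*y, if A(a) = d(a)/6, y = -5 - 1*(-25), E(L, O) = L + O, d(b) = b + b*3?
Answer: -80/3 ≈ -26.667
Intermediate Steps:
d(b) = 4*b (d(b) = b + 3*b = 4*b)
y = 20 (y = -5 + 25 = 20)
A(a) = 2*a/3 (A(a) = (4*a)/6 = (4*a)*(⅙) = 2*a/3)
(E(6, 0) + A(-11))*y = ((6 + 0) + (⅔)*(-11))*20 = (6 - 22/3)*20 = -4/3*20 = -80/3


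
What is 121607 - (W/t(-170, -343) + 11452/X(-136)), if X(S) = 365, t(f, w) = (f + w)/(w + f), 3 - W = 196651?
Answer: 116151623/365 ≈ 3.1822e+5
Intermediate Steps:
W = -196648 (W = 3 - 1*196651 = 3 - 196651 = -196648)
t(f, w) = 1 (t(f, w) = (f + w)/(f + w) = 1)
121607 - (W/t(-170, -343) + 11452/X(-136)) = 121607 - (-196648/1 + 11452/365) = 121607 - (-196648*1 + 11452*(1/365)) = 121607 - (-196648 + 11452/365) = 121607 - 1*(-71765068/365) = 121607 + 71765068/365 = 116151623/365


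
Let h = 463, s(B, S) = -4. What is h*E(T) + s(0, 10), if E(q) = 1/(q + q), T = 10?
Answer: 383/20 ≈ 19.150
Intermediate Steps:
E(q) = 1/(2*q)
h*E(T) + s(0, 10) = 463*((½)/10) - 4 = 463*((½)*(⅒)) - 4 = 463*(1/20) - 4 = 463/20 - 4 = 383/20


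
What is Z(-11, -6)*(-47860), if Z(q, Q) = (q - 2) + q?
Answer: 1148640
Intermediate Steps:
Z(q, Q) = -2 + 2*q (Z(q, Q) = (-2 + q) + q = -2 + 2*q)
Z(-11, -6)*(-47860) = (-2 + 2*(-11))*(-47860) = (-2 - 22)*(-47860) = -24*(-47860) = 1148640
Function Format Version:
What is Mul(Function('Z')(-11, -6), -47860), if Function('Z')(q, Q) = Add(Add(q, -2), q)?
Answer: 1148640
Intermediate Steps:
Function('Z')(q, Q) = Add(-2, Mul(2, q)) (Function('Z')(q, Q) = Add(Add(-2, q), q) = Add(-2, Mul(2, q)))
Mul(Function('Z')(-11, -6), -47860) = Mul(Add(-2, Mul(2, -11)), -47860) = Mul(Add(-2, -22), -47860) = Mul(-24, -47860) = 1148640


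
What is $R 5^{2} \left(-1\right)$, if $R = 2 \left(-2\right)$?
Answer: $100$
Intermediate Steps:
$R = -4$
$R 5^{2} \left(-1\right) = - 4 \cdot 5^{2} \left(-1\right) = \left(-4\right) 25 \left(-1\right) = \left(-100\right) \left(-1\right) = 100$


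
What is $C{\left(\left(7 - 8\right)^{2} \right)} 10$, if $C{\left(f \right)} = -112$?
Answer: $-1120$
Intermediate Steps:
$C{\left(\left(7 - 8\right)^{2} \right)} 10 = \left(-112\right) 10 = -1120$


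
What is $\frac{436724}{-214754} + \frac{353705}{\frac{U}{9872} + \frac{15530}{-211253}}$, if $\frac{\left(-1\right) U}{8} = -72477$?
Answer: $\frac{9897465913995615288}{1641989719739197} \approx 6027.7$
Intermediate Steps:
$U = 579816$ ($U = \left(-8\right) \left(-72477\right) = 579816$)
$\frac{436724}{-214754} + \frac{353705}{\frac{U}{9872} + \frac{15530}{-211253}} = \frac{436724}{-214754} + \frac{353705}{\frac{579816}{9872} + \frac{15530}{-211253}} = 436724 \left(- \frac{1}{214754}\right) + \frac{353705}{579816 \cdot \frac{1}{9872} + 15530 \left(- \frac{1}{211253}\right)} = - \frac{218362}{107377} + \frac{353705}{\frac{72477}{1234} - \frac{15530}{211253}} = - \frac{218362}{107377} + \frac{353705}{\frac{15291819661}{260686202}} = - \frac{218362}{107377} + 353705 \cdot \frac{260686202}{15291819661} = - \frac{218362}{107377} + \frac{92206013078410}{15291819661} = \frac{9897465913995615288}{1641989719739197}$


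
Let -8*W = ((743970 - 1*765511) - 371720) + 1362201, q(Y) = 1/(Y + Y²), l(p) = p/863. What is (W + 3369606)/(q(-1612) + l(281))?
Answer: 7280357525274366/729738755 ≈ 9.9767e+6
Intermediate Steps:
l(p) = p/863 (l(p) = p*(1/863) = p/863)
W = -242235/2 (W = -(((743970 - 1*765511) - 371720) + 1362201)/8 = -(((743970 - 765511) - 371720) + 1362201)/8 = -((-21541 - 371720) + 1362201)/8 = -(-393261 + 1362201)/8 = -⅛*968940 = -242235/2 ≈ -1.2112e+5)
(W + 3369606)/(q(-1612) + l(281)) = (-242235/2 + 3369606)/(1/((-1612)*(1 - 1612)) + (1/863)*281) = 6496977/(2*(-1/1612/(-1611) + 281/863)) = 6496977/(2*(-1/1612*(-1/1611) + 281/863)) = 6496977/(2*(1/2596932 + 281/863)) = 6496977/(2*(729738755/2241152316)) = (6496977/2)*(2241152316/729738755) = 7280357525274366/729738755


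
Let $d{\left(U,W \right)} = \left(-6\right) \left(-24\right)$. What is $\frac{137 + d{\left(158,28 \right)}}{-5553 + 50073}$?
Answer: $\frac{281}{44520} \approx 0.0063118$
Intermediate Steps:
$d{\left(U,W \right)} = 144$
$\frac{137 + d{\left(158,28 \right)}}{-5553 + 50073} = \frac{137 + 144}{-5553 + 50073} = \frac{281}{44520}$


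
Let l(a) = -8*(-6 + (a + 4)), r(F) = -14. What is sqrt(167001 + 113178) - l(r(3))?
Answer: -128 + 9*sqrt(3459) ≈ 401.32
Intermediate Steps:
l(a) = 16 - 8*a (l(a) = -8*(-6 + (4 + a)) = -8*(-2 + a) = 16 - 8*a)
sqrt(167001 + 113178) - l(r(3)) = sqrt(167001 + 113178) - (16 - 8*(-14)) = sqrt(280179) - (16 + 112) = 9*sqrt(3459) - 1*128 = 9*sqrt(3459) - 128 = -128 + 9*sqrt(3459)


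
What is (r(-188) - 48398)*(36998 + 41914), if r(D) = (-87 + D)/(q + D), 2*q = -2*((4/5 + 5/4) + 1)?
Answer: -14592664135296/3821 ≈ -3.8191e+9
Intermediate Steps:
q = -61/20 (q = (-2*((4/5 + 5/4) + 1))/2 = (-2*((4*(⅕) + 5*(¼)) + 1))/2 = (-2*((⅘ + 5/4) + 1))/2 = (-2*(41/20 + 1))/2 = (-2*61/20)/2 = (½)*(-61/10) = -61/20 ≈ -3.0500)
r(D) = (-87 + D)/(-61/20 + D)
(r(-188) - 48398)*(36998 + 41914) = (20*(-87 - 188)/(-61 + 20*(-188)) - 48398)*(36998 + 41914) = (20*(-275)/(-61 - 3760) - 48398)*78912 = (20*(-275)/(-3821) - 48398)*78912 = (20*(-1/3821)*(-275) - 48398)*78912 = (5500/3821 - 48398)*78912 = -184923258/3821*78912 = -14592664135296/3821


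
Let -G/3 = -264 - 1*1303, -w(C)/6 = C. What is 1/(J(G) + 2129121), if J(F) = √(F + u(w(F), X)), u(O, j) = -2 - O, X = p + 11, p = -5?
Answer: 2129121/4533156199736 - √32905/4533156199736 ≈ 4.6964e-7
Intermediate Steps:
w(C) = -6*C
X = 6 (X = -5 + 11 = 6)
G = 4701 (G = -3*(-264 - 1*1303) = -3*(-264 - 1303) = -3*(-1567) = 4701)
J(F) = √(-2 + 7*F) (J(F) = √(F + (-2 - (-6)*F)) = √(F + (-2 + 6*F)) = √(-2 + 7*F))
1/(J(G) + 2129121) = 1/(√(-2 + 7*4701) + 2129121) = 1/(√(-2 + 32907) + 2129121) = 1/(√32905 + 2129121) = 1/(2129121 + √32905)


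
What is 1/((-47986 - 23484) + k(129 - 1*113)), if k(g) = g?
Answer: -1/71454 ≈ -1.3995e-5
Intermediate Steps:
1/((-47986 - 23484) + k(129 - 1*113)) = 1/((-47986 - 23484) + (129 - 1*113)) = 1/(-71470 + (129 - 113)) = 1/(-71470 + 16) = 1/(-71454) = -1/71454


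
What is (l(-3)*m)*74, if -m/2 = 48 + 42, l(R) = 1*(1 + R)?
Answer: 26640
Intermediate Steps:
l(R) = 1 + R
m = -180 (m = -2*(48 + 42) = -2*90 = -180)
(l(-3)*m)*74 = ((1 - 3)*(-180))*74 = -2*(-180)*74 = 360*74 = 26640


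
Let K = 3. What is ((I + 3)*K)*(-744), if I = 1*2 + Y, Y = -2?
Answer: -6696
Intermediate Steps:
I = 0 (I = 1*2 - 2 = 2 - 2 = 0)
((I + 3)*K)*(-744) = ((0 + 3)*3)*(-744) = (3*3)*(-744) = 9*(-744) = -6696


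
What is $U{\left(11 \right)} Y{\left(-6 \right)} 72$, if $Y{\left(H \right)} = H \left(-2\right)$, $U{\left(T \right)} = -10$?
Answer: $-8640$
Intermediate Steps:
$Y{\left(H \right)} = - 2 H$
$U{\left(11 \right)} Y{\left(-6 \right)} 72 = - 10 \left(\left(-2\right) \left(-6\right)\right) 72 = \left(-10\right) 12 \cdot 72 = \left(-120\right) 72 = -8640$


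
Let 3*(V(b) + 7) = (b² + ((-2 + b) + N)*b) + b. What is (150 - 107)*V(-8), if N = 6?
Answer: 2881/3 ≈ 960.33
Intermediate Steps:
V(b) = -7 + b/3 + b²/3 + b*(4 + b)/3 (V(b) = -7 + ((b² + ((-2 + b) + 6)*b) + b)/3 = -7 + ((b² + (4 + b)*b) + b)/3 = -7 + ((b² + b*(4 + b)) + b)/3 = -7 + (b + b² + b*(4 + b))/3 = -7 + (b/3 + b²/3 + b*(4 + b)/3) = -7 + b/3 + b²/3 + b*(4 + b)/3)
(150 - 107)*V(-8) = (150 - 107)*(-7 + (⅔)*(-8)² + (5/3)*(-8)) = 43*(-7 + (⅔)*64 - 40/3) = 43*(-7 + 128/3 - 40/3) = 43*(67/3) = 2881/3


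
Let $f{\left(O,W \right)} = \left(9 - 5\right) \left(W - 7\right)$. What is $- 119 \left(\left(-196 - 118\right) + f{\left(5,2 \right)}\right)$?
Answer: $39746$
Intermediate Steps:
$f{\left(O,W \right)} = -28 + 4 W$ ($f{\left(O,W \right)} = 4 \left(-7 + W\right) = -28 + 4 W$)
$- 119 \left(\left(-196 - 118\right) + f{\left(5,2 \right)}\right) = - 119 \left(\left(-196 - 118\right) + \left(-28 + 4 \cdot 2\right)\right) = - 119 \left(-314 + \left(-28 + 8\right)\right) = - 119 \left(-314 - 20\right) = \left(-119\right) \left(-334\right) = 39746$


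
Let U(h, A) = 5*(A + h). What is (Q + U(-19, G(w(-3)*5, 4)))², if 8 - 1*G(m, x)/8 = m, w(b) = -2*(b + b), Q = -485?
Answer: 7075600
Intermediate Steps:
w(b) = -4*b
G(m, x) = 64 - 8*m
U(h, A) = 5*A + 5*h
(Q + U(-19, G(w(-3)*5, 4)))² = (-485 + (5*(64 - 8*(-4*(-3))*5) + 5*(-19)))² = (-485 + (5*(64 - 96*5) - 95))² = (-485 + (5*(64 - 8*60) - 95))² = (-485 + (5*(64 - 480) - 95))² = (-485 + (5*(-416) - 95))² = (-485 + (-2080 - 95))² = (-485 - 2175)² = (-2660)² = 7075600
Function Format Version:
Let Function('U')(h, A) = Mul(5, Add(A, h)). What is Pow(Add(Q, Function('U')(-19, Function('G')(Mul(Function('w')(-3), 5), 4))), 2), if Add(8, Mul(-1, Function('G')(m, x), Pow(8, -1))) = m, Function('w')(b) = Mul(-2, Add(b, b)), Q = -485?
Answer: 7075600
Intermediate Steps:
Function('w')(b) = Mul(-4, b) (Function('w')(b) = Mul(-2, Mul(2, b)) = Mul(-4, b))
Function('G')(m, x) = Add(64, Mul(-8, m))
Function('U')(h, A) = Add(Mul(5, A), Mul(5, h))
Pow(Add(Q, Function('U')(-19, Function('G')(Mul(Function('w')(-3), 5), 4))), 2) = Pow(Add(-485, Add(Mul(5, Add(64, Mul(-8, Mul(Mul(-4, -3), 5)))), Mul(5, -19))), 2) = Pow(Add(-485, Add(Mul(5, Add(64, Mul(-8, Mul(12, 5)))), -95)), 2) = Pow(Add(-485, Add(Mul(5, Add(64, Mul(-8, 60))), -95)), 2) = Pow(Add(-485, Add(Mul(5, Add(64, -480)), -95)), 2) = Pow(Add(-485, Add(Mul(5, -416), -95)), 2) = Pow(Add(-485, Add(-2080, -95)), 2) = Pow(Add(-485, -2175), 2) = Pow(-2660, 2) = 7075600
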